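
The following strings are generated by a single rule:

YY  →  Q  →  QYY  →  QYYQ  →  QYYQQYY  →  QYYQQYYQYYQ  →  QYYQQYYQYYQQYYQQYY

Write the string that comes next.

QYYQQYYQYYQQYYQQYYQYYQQYYQYYQ

This is a Fibonacci-style word recurrence s(k) = s(k−1)·s(k−2): e.g. Q·YY = QYY.
Continuing: QYYQQYYQYYQQYYQQYY · QYYQQYYQYYQ gives term 8.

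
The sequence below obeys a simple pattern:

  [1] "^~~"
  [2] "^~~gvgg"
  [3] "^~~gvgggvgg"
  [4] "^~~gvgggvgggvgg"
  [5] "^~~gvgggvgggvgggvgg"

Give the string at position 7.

^~~gvgggvgggvgggvgggvgggvgg

Every step adds gvgg to the end: s(k+1) = s(k)·gvgg.
From ^~~gvgggvgggvgggvgg, 2 further steps: ^~~gvgggvgggvgggvgg → ^~~gvgggvgggvgggvgggvgg → (answer).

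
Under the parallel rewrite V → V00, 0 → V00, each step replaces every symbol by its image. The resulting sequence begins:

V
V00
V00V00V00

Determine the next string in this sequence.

V00V00V00V00V00V00V00V00V00

Rewriting each symbol of V00V00V00: V→V00, 0→V00, 0→V00, V→V00, 0→V00, 0→V00, V→V00, 0→V00, 0→V00, which concatenates to V00 V00 V00 V00 V00 V00 V00 V00 V00.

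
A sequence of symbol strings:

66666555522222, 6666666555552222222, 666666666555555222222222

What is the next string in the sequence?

66666666666555555522222222222

Reading off run lengths: 6 runs 5, 7, 9; 5 runs 4, 5, 6; 2 runs 5, 7, 9 — each is linear in n, where the shown terms are n = 2, 3, 4.
For the next term, n = 5, so the run lengths are 11, 7, 11.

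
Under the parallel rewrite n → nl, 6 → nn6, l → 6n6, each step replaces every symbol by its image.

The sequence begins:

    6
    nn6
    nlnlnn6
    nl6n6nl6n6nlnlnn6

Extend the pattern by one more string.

nl6n6nn6nlnn6nl6n6nn6nlnn6nl6n6nl6n6nlnlnn6

Applying the rule to each of the 17 symbols of nl6n6nl6n6nlnlnn6 gives the pieces nl 6n6 nn6 nl nn6 nl 6n6 nn6 nl nn6 nl 6n6 nl 6n6 nl nl nn6, which concatenate to the answer.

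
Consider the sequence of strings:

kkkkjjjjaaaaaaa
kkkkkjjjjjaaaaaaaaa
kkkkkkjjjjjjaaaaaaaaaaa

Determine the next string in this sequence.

Term n consists of n+1 k's, followed by n+1 j's, followed by 2n+1 a's, where the shown terms are n = 3, 4, 5.
Setting n = 6 gives 7, 7, 13 characters in each block.

kkkkkkkjjjjjjjaaaaaaaaaaaaa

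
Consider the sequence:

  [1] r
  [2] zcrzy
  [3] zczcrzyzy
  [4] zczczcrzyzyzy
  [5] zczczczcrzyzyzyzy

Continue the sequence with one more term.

Every step adds zc to the front and zy to the end of the previous string.
Applying this once more to zczczczcrzyzyzyzy:

zczczczczcrzyzyzyzyzy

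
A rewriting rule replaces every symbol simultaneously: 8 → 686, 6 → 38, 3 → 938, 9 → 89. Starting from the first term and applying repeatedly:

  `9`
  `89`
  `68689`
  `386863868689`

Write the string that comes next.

9386863868638938686386863868689

Rewriting each symbol of 386863868689: 3→938, 8→686, 6→38, 8→686, 6→38, 3→938, 8→686, 6→38, 8→686, 6→38, 8→686, 9→89, which concatenates to 938 686 38 686 38 938 686 38 686 38 686 89.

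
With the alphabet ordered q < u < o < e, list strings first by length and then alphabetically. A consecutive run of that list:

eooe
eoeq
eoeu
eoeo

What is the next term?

eoee

Find the rightmost character of eoeo below e, bump it to the next letter, and reset everything to its right to q.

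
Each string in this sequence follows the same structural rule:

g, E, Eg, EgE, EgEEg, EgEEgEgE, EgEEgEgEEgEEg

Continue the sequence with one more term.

This is a Fibonacci-style word recurrence s(k) = s(k−1)·s(k−2): e.g. E·g = Eg.
The next term joins EgEEgEgEEgEEg and EgEEgEgE.

EgEEgEgEEgEEgEgEEgEgE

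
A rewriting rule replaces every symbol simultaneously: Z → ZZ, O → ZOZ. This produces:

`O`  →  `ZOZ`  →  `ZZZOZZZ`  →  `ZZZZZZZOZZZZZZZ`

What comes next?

Replace each of the 15 characters of ZZZZZZZOZZZZZZZ in place — ZZ ZZ ZZ ZZ ZZ ZZ ZZ ZOZ ZZ ZZ ZZ ZZ ZZ ZZ ZZ — and concatenate.

ZZZZZZZZZZZZZZZOZZZZZZZZZZZZZZZ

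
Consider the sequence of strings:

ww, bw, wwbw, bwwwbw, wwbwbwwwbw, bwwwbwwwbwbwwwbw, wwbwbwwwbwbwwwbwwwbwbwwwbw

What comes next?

This is a Fibonacci-style word recurrence s(k) = s(k−2)·s(k−1): e.g. ww·bw = wwbw.
So term 8 is bwwwbwwwbwbwwwbw·wwbwbwwwbwbwwwbwwwbwbwwwbw.

bwwwbwwwbwbwwwbwwwbwbwwwbwbwwwbwwwbwbwwwbw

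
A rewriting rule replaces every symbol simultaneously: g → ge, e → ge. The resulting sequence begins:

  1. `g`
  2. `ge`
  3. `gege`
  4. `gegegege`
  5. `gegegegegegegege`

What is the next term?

φ(gegegegegegegege) expands symbol-by-symbol to ge ge ge ge ge ge ge ge ge ge ge ge ge ge ge ge; joining the 16 pieces gives the next term.

gegegegegegegegegegegegegegegege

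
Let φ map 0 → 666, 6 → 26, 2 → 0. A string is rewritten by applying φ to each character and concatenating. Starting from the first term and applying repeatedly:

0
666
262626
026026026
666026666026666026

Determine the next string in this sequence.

Applying the rule to each of the 18 symbols of 666026666026666026 gives the pieces 26 26 26 666 0 26 26 26 26 666 0 26 26 26 26 666 0 26, which concatenate to the answer.

262626666026262626666026262626666026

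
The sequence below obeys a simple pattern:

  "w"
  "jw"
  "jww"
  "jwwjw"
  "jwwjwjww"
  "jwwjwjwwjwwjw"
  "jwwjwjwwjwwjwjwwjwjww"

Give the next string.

jwwjwjwwjwwjwjwwjwjwwjwwjwjwwjwwjw

This is a Fibonacci-style word recurrence s(k) = s(k−1)·s(k−2): e.g. jw·w = jww.
Continuing: jwwjwjwwjwwjwjwwjwjww · jwwjwjwwjwwjw gives term 8.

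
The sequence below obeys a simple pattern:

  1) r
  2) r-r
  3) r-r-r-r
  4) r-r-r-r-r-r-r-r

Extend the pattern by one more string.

r-r-r-r-r-r-r-r-r-r-r-r-r-r-r-r

Every step duplicates the string with '-' between the halves.
One more doubling of r-r-r-r-r-r-r-r gives the answer.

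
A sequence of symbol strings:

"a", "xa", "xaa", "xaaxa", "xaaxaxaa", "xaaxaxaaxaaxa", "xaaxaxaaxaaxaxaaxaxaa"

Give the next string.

Each term (from the third on) is the previous term followed by the one before it: term 3 = xa·a = xaa.
So term 8 is xaaxaxaaxaaxaxaaxaxaa·xaaxaxaaxaaxa.

xaaxaxaaxaaxaxaaxaxaaxaaxaxaaxaaxa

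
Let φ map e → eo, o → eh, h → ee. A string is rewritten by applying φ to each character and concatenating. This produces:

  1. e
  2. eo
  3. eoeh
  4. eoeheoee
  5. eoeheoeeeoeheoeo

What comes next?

Rewriting the 16 symbols of eoeheoeeeoeheoeo one by one yields eo eh eo ee eo eh eo eo eo eh eo ee eo eh eo eh; concatenated:

eoeheoeeeoeheoeoeoeheoeeeoeheoeh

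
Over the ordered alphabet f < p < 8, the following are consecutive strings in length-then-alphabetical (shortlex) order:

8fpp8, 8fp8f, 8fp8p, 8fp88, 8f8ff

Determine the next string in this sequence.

Treat 8f8ff as a base-3 numeral over the given alphabet and add one, carrying through any trailing 8's.

8f8fp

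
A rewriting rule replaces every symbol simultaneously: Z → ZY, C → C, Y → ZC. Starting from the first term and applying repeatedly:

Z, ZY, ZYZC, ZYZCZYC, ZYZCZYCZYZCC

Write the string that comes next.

ZYZCZYCZYZCCZYZCZYCC

Expanding ZYZCZYCZYZCC: Z→ZY, Y→ZC, Z→ZY, C→C, Z→ZY, Y→ZC, C→C, Z→ZY, Y→ZC, Z→ZY, C→C, C→C. Concatenated: ZY ZC ZY C ZY ZC C ZY ZC ZY C C.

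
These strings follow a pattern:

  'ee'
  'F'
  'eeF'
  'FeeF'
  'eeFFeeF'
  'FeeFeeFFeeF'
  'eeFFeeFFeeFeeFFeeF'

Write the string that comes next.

This is a Fibonacci-style word recurrence s(k) = s(k−2)·s(k−1): e.g. ee·F = eeF.
The next term joins FeeFeeFFeeF and eeFFeeFFeeFeeFFeeF.

FeeFeeFFeeFeeFFeeFFeeFeeFFeeF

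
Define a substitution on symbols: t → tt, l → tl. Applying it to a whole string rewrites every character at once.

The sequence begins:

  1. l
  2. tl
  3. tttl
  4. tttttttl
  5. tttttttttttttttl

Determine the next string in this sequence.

tttttttttttttttttttttttttttttttl

Replace each of the 16 characters of tttttttttttttttl in place — tt tt tt tt tt tt tt tt tt tt tt tt tt tt tt tl — and concatenate.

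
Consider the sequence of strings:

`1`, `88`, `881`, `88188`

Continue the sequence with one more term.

88188881

Each term (from the third on) is the previous term followed by the one before it: term 3 = 88·1 = 881.
Continuing: 88188 · 881 gives term 5.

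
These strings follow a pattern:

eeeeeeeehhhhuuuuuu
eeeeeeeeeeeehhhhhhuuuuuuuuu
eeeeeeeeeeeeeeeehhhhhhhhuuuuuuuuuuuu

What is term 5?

Reading off run lengths: e runs 8, 12, 16; h runs 4, 6, 8; u runs 6, 9, 12 — each is linear in n, where the shown terms are n = 2, 3, 4.
At n = 6 the blocks have lengths 24, 12, 18.

eeeeeeeeeeeeeeeeeeeeeeeehhhhhhhhhhhhuuuuuuuuuuuuuuuuuu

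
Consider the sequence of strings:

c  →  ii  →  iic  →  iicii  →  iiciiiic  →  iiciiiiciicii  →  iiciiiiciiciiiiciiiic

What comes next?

iiciiiiciiciiiiciiiiciiciiiiciicii

This is a Fibonacci-style word recurrence s(k) = s(k−1)·s(k−2): e.g. ii·c = iic.
So term 8 is iiciiiiciiciiiiciiiic·iiciiiiciicii.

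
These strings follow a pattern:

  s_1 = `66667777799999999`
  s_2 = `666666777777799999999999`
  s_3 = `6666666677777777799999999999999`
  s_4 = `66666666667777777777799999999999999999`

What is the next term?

Each string has the form 6^{2n} 7^{2n+1} 9^{3n+2}, where the shown terms are n = 2, 3, 4, 5.
At n = 6 the blocks have lengths 12, 13, 20.

666666666666777777777777799999999999999999999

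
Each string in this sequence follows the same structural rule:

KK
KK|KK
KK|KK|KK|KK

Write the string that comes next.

Each string is two copies of the previous one joined by '|'.
Doubling KK|KK|KK|KK with '|' between the halves:

KK|KK|KK|KK|KK|KK|KK|KK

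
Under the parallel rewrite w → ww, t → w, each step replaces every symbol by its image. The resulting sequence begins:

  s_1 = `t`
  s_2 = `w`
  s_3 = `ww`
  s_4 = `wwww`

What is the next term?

Rewriting each symbol of wwww: w→ww, w→ww, w→ww, w→ww, which concatenates to ww ww ww ww.

wwwwwwww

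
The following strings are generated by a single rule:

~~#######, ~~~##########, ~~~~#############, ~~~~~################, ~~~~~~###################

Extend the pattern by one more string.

Each string has the form ~^{n} #^{3n+1}, where the shown terms are n = 2, 3, 4, 5, 6.
Setting n = 7 gives 7, 22 characters in each block.

~~~~~~~######################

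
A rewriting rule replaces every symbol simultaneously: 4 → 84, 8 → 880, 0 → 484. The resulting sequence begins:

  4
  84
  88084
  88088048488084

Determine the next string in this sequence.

Rewriting the 14 symbols of 88088048488084 one by one yields 880 880 484 880 880 484 84 880 84 880 880 484 880 84; concatenated:

880880484880880484848808488088048488084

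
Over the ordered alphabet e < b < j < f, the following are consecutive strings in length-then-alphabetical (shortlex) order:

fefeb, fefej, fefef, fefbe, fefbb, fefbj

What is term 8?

fefje

Advancing 2 positions from fefbj through fefbj → fefbf reaches term 8.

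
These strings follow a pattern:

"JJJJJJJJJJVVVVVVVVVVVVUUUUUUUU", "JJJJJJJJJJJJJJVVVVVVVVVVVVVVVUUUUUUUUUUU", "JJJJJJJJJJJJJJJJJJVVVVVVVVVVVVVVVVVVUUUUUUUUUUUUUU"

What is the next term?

Reading off run lengths: J runs 10, 14, 18; V runs 12, 15, 18; U runs 8, 11, 14 — each is linear in n, where the shown terms are n = 3, 4, 5.
At n = 6 the blocks have lengths 22, 21, 17.

JJJJJJJJJJJJJJJJJJJJJJVVVVVVVVVVVVVVVVVVVVVUUUUUUUUUUUUUUUUU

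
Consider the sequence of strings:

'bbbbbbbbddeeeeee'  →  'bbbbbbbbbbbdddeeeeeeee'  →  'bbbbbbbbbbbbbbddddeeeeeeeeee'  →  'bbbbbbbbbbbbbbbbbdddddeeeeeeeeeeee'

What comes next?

Term n consists of 3n+2 b's, followed by n d's, followed by 2n+2 e's, where the shown terms are n = 2, 3, 4, 5.
Setting n = 6 gives 20, 6, 14 characters in each block.

bbbbbbbbbbbbbbbbbbbbddddddeeeeeeeeeeeeee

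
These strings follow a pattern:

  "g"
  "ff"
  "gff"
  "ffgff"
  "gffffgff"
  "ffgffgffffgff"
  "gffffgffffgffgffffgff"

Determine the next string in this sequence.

ffgffgffffgffgffffgffffgffgffffgff

Each term (from the third on) is the two preceding terms concatenated in order: term 3 = g·ff = gff.
So term 8 is ffgffgffffgff·gffffgffffgffgffffgff.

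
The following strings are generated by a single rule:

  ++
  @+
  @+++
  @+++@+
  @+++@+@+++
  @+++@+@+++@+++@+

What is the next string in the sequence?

Each term (from the third on) is the previous term followed by the one before it: term 3 = @+·++ = @+++.
Continuing: @+++@+@+++@+++@+ · @+++@+@+++ gives term 7.

@+++@+@+++@+++@+@+++@+@+++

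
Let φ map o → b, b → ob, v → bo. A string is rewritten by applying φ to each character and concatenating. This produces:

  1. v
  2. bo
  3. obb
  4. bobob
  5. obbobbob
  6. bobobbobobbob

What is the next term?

Replace each of the 13 characters of bobobbobobbob in place — ob b ob b ob ob b ob b ob ob b ob — and concatenate.

obbobbobobbobbobobbob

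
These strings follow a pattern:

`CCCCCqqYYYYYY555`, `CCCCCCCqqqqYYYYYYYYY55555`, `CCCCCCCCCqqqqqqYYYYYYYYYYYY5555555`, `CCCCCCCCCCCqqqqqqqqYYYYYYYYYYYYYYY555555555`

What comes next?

CCCCCCCCCCCCCqqqqqqqqqqYYYYYYYYYYYYYYYYYY55555555555

The n-th term is 2n+3 C's then 2n q's then 3n+3 Y's then 2n+1 5's (n = 1, 2, …).
For the next term, n = 5, so the run lengths are 13, 10, 18, 11.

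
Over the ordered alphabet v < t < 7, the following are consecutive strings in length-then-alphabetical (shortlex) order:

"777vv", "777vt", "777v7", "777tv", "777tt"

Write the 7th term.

7777v

Stepping forward 2 times from 777tt: 777tt → 777t7, then the target.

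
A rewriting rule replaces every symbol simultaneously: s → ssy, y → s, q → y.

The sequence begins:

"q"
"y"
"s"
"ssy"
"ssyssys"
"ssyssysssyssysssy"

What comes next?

Rewriting the 17 symbols of ssyssysssyssysssy one by one yields ssy ssy s ssy ssy s ssy ssy ssy s ssy ssy s ssy ssy ssy s; concatenated:

ssyssysssyssysssyssyssysssyssysssyssyssys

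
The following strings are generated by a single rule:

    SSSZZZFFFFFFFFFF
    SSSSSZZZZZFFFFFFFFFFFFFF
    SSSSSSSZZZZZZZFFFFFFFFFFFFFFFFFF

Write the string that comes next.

Each string has the form S^{2n-1} Z^{2n-1} F^{4n+2}, where the shown terms are n = 2, 3, 4.
Setting n = 5 gives 9, 9, 22 characters in each block.

SSSSSSSSSZZZZZZZZZFFFFFFFFFFFFFFFFFFFFFF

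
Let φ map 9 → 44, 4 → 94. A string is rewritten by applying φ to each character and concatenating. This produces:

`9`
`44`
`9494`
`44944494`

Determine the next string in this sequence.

Apply φ to 44944494 symbol by symbol: 4→94, 4→94, 9→44, 4→94, 4→94, 4→94, 9→44, 4→94; joined: 94 94 44 94 94 94 44 94.

9494449494944494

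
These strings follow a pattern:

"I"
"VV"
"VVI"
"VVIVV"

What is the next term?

VVIVVVVI

Each term (from the third on) is the previous term followed by the one before it: term 3 = VV·I = VVI.
So term 5 is VVIVV·VVI.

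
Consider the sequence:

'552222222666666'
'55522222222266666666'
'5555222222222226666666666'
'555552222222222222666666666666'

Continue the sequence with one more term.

Reading off run lengths: 5 runs 2, 3, 4, 5; 2 runs 7, 9, 11, 13; 6 runs 6, 8, 10, 12 — each is linear in n, where the shown terms are n = 3, 4, 5, 6.
Setting n = 7 gives 6, 15, 14 characters in each block.

55555522222222222222266666666666666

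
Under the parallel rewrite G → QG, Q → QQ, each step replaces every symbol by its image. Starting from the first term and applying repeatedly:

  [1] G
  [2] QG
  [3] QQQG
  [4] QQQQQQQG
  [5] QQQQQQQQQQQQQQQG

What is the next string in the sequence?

φ(QQQQQQQQQQQQQQQG) expands symbol-by-symbol to QQ QQ QQ QQ QQ QQ QQ QQ QQ QQ QQ QQ QQ QQ QQ QG; joining the 16 pieces gives the next term.

QQQQQQQQQQQQQQQQQQQQQQQQQQQQQQQG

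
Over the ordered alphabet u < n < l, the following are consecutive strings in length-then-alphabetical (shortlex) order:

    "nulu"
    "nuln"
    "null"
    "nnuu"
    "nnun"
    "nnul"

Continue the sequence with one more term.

nnnu

Find the rightmost character of nnul below l, bump it to the next letter, and reset everything to its right to u.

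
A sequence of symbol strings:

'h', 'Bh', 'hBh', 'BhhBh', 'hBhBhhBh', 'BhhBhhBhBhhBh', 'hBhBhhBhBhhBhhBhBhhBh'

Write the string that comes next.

Each term (from the third on) is the two preceding terms concatenated in order: term 3 = h·Bh = hBh.
Continuing: BhhBhhBhBhhBh · hBhBhhBhBhhBhhBhBhhBh gives term 8.

BhhBhhBhBhhBhhBhBhhBhBhhBhhBhBhhBh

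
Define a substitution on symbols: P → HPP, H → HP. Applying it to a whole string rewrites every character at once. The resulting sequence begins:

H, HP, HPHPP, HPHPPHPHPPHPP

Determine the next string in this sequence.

HPHPPHPHPPHPPHPHPPHPHPPHPPHPHPPHPP

Applying the rule to each of the 13 symbols of HPHPPHPHPPHPP gives the pieces HP HPP HP HPP HPP HP HPP HP HPP HPP HP HPP HPP, which concatenate to the answer.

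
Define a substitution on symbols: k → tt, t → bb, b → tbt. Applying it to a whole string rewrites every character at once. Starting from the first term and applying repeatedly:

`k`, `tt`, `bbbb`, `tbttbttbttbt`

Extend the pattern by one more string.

bbtbtbbbbtbtbbbbtbtbbbbtbtbb

Expanding tbttbttbttbt: t→bb, b→tbt, t→bb, t→bb, b→tbt, t→bb, t→bb, b→tbt, t→bb, t→bb, b→tbt, t→bb. Concatenated: bb tbt bb bb tbt bb bb tbt bb bb tbt bb.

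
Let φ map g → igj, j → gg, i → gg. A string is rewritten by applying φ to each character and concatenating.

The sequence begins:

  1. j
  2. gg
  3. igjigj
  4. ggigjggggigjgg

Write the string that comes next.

Applying the rule to each of the 14 symbols of ggigjggggigjgg gives the pieces igj igj gg igj gg igj igj igj igj gg igj gg igj igj, which concatenate to the answer.

igjigjggigjggigjigjigjigjggigjggigjigj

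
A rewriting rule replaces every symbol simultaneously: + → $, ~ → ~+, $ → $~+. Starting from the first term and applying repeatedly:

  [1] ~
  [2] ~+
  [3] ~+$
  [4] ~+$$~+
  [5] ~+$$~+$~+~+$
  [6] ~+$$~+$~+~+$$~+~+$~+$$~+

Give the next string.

~+$$~+$~+~+$$~+~+$~+$$~+$~+~+$~+$$~+~+$$~+$~+~+$

Replace each of the 24 characters of ~+$$~+$~+~+$$~+~+$~+$$~+ in place — ~+ $ $~+ $~+ ~+ $ $~+ ~+ $ ~+ $ $~+ $~+ ~+ $ ~+ $ $~+ ~+ $ $~+ $~+ ~+ $ — and concatenate.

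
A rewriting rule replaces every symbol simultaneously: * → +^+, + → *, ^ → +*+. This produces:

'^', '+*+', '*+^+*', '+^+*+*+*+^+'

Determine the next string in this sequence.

*+*+*+^+*+^+*+^+*+*+*

Apply φ to +^+*+*+*+^+ symbol by symbol: +→*, ^→+*+, +→*, *→+^+, +→*, *→+^+, +→*, *→+^+, +→*, ^→+*+, +→*; joined: * +*+ * +^+ * +^+ * +^+ * +*+ *.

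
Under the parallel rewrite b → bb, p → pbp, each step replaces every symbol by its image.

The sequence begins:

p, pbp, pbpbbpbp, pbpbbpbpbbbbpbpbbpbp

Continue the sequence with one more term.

Rewriting the 20 symbols of pbpbbpbpbbbbpbpbbpbp one by one yields pbp bb pbp bb bb pbp bb pbp bb bb bb bb pbp bb pbp bb bb pbp bb pbp; concatenated:

pbpbbpbpbbbbpbpbbpbpbbbbbbbbpbpbbpbpbbbbpbpbbpbp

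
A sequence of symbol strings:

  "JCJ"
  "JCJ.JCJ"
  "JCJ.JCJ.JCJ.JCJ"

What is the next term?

Each string is two copies of the previous one joined by '.'.
Doubling JCJ.JCJ.JCJ.JCJ with '.' between the halves:

JCJ.JCJ.JCJ.JCJ.JCJ.JCJ.JCJ.JCJ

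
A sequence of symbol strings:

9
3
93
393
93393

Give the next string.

From term 3 onward, concatenate the second-to-last term with the last: 9·3 = 93, 3·93 = 393, …
The next term joins 393 and 93393.

39393393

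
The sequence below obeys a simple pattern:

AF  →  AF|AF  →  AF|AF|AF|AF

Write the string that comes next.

AF|AF|AF|AF|AF|AF|AF|AF

s(k+1) = s(k)·|·s(k) — each term doubles the last with '|' between the halves.
One more doubling of AF|AF|AF|AF gives the answer.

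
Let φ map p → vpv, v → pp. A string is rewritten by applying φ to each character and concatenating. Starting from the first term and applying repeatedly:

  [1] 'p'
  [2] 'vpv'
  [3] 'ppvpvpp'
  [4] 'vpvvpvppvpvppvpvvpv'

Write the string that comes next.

ppvpvppppvpvppvpvvpvppvpvppvpvvpvppvpvppppvpvpp

Replace each of the 19 characters of vpvvpvppvpvppvpvvpv in place — pp vpv pp pp vpv pp vpv vpv pp vpv pp vpv vpv pp vpv pp pp vpv pp — and concatenate.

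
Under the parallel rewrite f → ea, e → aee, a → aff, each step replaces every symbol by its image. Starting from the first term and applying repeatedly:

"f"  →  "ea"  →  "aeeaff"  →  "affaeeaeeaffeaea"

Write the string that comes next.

affeaeaaffaeeaeeaffaeeaeeaffeaeaaeeaffaeeaff

φ(affaeeaeeaffeaea) expands symbol-by-symbol to aff ea ea aff aee aee aff aee aee aff ea ea aee aff aee aff; joining the 16 pieces gives the next term.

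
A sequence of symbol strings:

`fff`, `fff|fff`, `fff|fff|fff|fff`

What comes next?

Every step duplicates the string with '|' between the halves.
Doubling fff|fff|fff|fff with '|' between the halves:

fff|fff|fff|fff|fff|fff|fff|fff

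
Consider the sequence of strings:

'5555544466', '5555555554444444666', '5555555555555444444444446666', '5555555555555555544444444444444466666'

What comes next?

Each string has the form 5^{4n+1} 4^{4n-1} 6^{n+1} (n = 1, 2, …).
At n = 5 the blocks have lengths 21, 19, 6.

5555555555555555555554444444444444444444666666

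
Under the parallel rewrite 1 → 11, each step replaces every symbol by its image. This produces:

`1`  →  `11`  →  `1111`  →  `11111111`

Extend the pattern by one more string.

1111111111111111

Expanding 11111111: 1→11, 1→11, 1→11, 1→11, 1→11, 1→11, 1→11, 1→11. Concatenated: 11 11 11 11 11 11 11 11.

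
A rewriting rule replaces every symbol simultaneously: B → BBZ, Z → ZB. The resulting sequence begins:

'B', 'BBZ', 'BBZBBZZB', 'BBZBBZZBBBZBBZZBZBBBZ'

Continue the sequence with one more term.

Rewriting the 21 symbols of BBZBBZZBBBZBBZZBZBBBZ one by one yields BBZ BBZ ZB BBZ BBZ ZB ZB BBZ BBZ BBZ ZB BBZ BBZ ZB ZB BBZ ZB BBZ BBZ BBZ ZB; concatenated:

BBZBBZZBBBZBBZZBZBBBZBBZBBZZBBBZBBZZBZBBBZZBBBZBBZBBZZB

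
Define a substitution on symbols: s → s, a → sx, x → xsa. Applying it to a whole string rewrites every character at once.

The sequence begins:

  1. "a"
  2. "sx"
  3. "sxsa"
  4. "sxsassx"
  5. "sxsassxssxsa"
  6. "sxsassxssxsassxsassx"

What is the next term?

φ(sxsassxssxsassxsassx) expands symbol-by-symbol to s xsa s sx s s xsa s s xsa s sx s s xsa s sx s s xsa; joining the 20 pieces gives the next term.

sxsassxssxsassxsassxssxsassxssxsa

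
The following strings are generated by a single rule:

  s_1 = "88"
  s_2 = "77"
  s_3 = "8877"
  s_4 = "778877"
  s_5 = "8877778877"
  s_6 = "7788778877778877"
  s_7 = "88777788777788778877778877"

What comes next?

778877887777887788777788777788778877778877

From term 3 onward, concatenate the second-to-last term with the last: 88·77 = 8877, 77·8877 = 778877, …
Continuing: 7788778877778877 · 88777788777788778877778877 gives term 8.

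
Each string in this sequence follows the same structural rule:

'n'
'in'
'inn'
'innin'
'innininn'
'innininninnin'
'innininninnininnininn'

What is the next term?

Each term (from the third on) is the previous term followed by the one before it: term 3 = in·n = inn.
The next term joins innininninnininnininn and innininninnin.

innininninnininnininninnininninnin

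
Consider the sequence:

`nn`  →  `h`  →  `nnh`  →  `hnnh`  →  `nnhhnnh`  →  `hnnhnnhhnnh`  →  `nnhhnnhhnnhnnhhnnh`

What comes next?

Each term (from the third on) is the two preceding terms concatenated in order: term 3 = nn·h = nnh.
The next term joins hnnhnnhhnnh and nnhhnnhhnnhnnhhnnh.

hnnhnnhhnnhnnhhnnhhnnhnnhhnnh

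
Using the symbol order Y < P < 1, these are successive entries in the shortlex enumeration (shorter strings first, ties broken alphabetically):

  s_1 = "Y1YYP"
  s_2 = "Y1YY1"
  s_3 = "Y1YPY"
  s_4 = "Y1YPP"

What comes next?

Y1YP1

Find the rightmost character of Y1YPP below 1, bump it to the next letter, and reset everything to its right to Y.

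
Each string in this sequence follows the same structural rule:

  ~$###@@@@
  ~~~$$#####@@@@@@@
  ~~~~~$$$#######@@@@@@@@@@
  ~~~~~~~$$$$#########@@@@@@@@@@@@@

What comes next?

The n-th term is 2n-1 ~'s then n $'s then 2n+1 #'s then 3n+1 @'s (n = 1, 2, …).
Setting n = 5 gives 9, 5, 11, 16 characters in each block.

~~~~~~~~~$$$$$###########@@@@@@@@@@@@@@@@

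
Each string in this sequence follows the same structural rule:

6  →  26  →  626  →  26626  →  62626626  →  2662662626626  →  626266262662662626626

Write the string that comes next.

From term 3 onward, concatenate the second-to-last term with the last: 6·26 = 626, 26·626 = 26626, …
The next term joins 2662662626626 and 626266262662662626626.

2662662626626626266262662662626626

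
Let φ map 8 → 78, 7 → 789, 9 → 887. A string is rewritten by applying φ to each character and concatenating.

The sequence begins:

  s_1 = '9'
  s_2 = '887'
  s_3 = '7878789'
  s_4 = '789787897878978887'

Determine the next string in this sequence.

Rewriting the 18 symbols of 789787897878978887 one by one yields 789 78 887 789 78 789 78 887 789 78 789 78 887 789 78 78 78 789; concatenated:

7897888778978789788877897878978887789787878789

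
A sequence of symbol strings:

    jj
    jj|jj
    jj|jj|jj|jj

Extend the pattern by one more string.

Each string is two copies of the previous one joined by '|'.
Doubling jj|jj|jj|jj with '|' between the halves:

jj|jj|jj|jj|jj|jj|jj|jj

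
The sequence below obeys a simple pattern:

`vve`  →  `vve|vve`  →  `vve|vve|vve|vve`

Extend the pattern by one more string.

vve|vve|vve|vve|vve|vve|vve|vve

Each string is two copies of the previous one joined by '|'.
So the next term is two copies of vve|vve|vve|vve with '|' between the halves.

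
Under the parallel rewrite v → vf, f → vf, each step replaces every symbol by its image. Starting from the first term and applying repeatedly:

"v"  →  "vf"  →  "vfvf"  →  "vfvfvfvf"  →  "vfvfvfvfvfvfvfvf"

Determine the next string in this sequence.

Applying the rule to each of the 16 symbols of vfvfvfvfvfvfvfvf gives the pieces vf vf vf vf vf vf vf vf vf vf vf vf vf vf vf vf, which concatenate to the answer.

vfvfvfvfvfvfvfvfvfvfvfvfvfvfvfvf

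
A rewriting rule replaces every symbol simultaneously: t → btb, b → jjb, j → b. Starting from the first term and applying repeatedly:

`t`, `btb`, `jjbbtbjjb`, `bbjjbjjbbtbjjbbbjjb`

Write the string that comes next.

Applying the rule to each of the 19 symbols of bbjjbjjbbtbjjbbbjjb gives the pieces jjb jjb b b jjb b b jjb jjb btb jjb b b jjb jjb jjb b b jjb, which concatenate to the answer.

jjbjjbbbjjbbbjjbjjbbtbjjbbbjjbjjbjjbbbjjb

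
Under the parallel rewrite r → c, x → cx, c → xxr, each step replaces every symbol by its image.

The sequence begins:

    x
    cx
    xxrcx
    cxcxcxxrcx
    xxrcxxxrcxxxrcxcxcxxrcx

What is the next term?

cxcxcxxrcxcxcxcxxrcxcxcxcxxrcxxxrcxxxrcxcxcxxrcx

φ(xxrcxxxrcxxxrcxcxcxxrcx) expands symbol-by-symbol to cx cx c xxr cx cx cx c xxr cx cx cx c xxr cx xxr cx xxr cx cx c xxr cx; joining the 23 pieces gives the next term.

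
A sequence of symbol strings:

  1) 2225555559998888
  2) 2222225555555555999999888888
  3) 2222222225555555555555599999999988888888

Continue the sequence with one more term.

2222222222225555555555555555559999999999998888888888

Reading off run lengths: 2 runs 3, 6, 9; 5 runs 6, 10, 14; 9 runs 3, 6, 9; 8 runs 4, 6, 8 — each is linear in n (n = 1, 2, …).
Setting n = 4 gives 12, 18, 12, 10 characters in each block.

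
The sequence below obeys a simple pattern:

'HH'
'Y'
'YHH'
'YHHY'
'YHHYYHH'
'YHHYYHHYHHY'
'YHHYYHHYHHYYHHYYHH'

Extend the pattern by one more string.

Each term (from the third on) is the previous term followed by the one before it: term 3 = Y·HH = YHH.
So term 8 is YHHYYHHYHHYYHHYYHH·YHHYYHHYHHY.

YHHYYHHYHHYYHHYYHHYHHYYHHYHHY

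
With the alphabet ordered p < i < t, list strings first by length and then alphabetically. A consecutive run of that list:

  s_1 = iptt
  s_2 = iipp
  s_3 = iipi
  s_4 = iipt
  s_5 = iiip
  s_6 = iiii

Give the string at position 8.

iitp

Stepping forward 2 times from iiii: iiii → iiit, then the target.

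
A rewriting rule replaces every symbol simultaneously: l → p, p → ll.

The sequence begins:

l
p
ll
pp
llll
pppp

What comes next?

llllllll

Expanding pppp: p→ll, p→ll, p→ll, p→ll. Concatenated: ll ll ll ll.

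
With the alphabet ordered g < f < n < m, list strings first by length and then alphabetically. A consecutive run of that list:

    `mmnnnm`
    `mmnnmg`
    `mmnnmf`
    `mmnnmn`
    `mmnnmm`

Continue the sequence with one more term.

Find the rightmost character of mmnnmm below m, bump it to the next letter, and reset everything to its right to g.

mmnmgg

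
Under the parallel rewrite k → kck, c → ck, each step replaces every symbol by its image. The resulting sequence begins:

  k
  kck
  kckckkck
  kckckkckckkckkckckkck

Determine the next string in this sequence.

Rewriting the 21 symbols of kckckkckckkckkckckkck one by one yields kck ck kck ck kck kck ck kck ck kck kck ck kck kck ck kck ck kck kck ck kck; concatenated:

kckckkckckkckkckckkckckkckkckckkckkckckkckckkckkckckkck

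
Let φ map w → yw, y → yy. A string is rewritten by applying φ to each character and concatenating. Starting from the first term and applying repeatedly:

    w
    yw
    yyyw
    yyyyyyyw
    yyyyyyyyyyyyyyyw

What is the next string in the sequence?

yyyyyyyyyyyyyyyyyyyyyyyyyyyyyyyw

φ(yyyyyyyyyyyyyyyw) expands symbol-by-symbol to yy yy yy yy yy yy yy yy yy yy yy yy yy yy yy yw; joining the 16 pieces gives the next term.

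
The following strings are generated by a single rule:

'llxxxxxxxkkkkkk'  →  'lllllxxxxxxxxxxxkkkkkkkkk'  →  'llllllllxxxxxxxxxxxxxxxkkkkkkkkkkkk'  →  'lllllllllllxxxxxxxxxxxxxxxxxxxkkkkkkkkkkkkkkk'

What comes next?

llllllllllllllxxxxxxxxxxxxxxxxxxxxxxxkkkkkkkkkkkkkkkkkk

The n-th term is 3n-1 l's then 4n+3 x's then 3n+3 k's (n = 1, 2, …).
At n = 5 the blocks have lengths 14, 23, 18.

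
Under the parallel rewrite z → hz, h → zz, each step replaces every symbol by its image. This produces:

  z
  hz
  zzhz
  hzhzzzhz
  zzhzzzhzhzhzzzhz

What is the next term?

hzhzzzhzhzhzzzhzzzhzzzhzhzhzzzhz

Replace each of the 16 characters of zzhzzzhzhzhzzzhz in place — hz hz zz hz hz hz zz hz zz hz zz hz hz hz zz hz — and concatenate.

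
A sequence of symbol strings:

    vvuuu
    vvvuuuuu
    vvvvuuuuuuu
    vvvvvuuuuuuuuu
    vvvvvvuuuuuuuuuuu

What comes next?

vvvvvvvuuuuuuuuuuuuu

The n-th term is n v's then 2n-1 u's, where the shown terms are n = 2, 3, 4, 5, 6.
Setting n = 7 gives 7, 13 characters in each block.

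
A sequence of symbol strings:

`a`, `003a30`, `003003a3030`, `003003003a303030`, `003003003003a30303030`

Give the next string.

003003003003003a3030303030

Each term wraps the previous one in 003 on the left and 30 on the right.
So the next term is 003·003003003003a30303030·30.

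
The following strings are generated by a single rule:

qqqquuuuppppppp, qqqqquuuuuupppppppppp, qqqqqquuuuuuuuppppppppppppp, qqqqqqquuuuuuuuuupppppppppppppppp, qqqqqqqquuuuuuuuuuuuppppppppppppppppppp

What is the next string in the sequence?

Each string has the form q^{n+2} u^{2n} p^{3n+1}, where the shown terms are n = 2, 3, 4, 5, 6.
At n = 7 the blocks have lengths 9, 14, 22.

qqqqqqqqquuuuuuuuuuuuuupppppppppppppppppppppp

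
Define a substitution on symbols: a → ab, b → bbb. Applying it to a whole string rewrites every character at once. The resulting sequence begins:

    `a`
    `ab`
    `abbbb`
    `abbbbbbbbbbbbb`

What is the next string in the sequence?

Applying the rule to each of the 14 symbols of abbbbbbbbbbbbb gives the pieces ab bbb bbb bbb bbb bbb bbb bbb bbb bbb bbb bbb bbb bbb, which concatenate to the answer.

abbbbbbbbbbbbbbbbbbbbbbbbbbbbbbbbbbbbbbbb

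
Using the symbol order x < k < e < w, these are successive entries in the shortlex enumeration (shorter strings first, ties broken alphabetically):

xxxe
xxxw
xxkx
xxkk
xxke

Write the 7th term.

Stepping forward 2 times from xxke: xxke → xxkw, then the target.

xxex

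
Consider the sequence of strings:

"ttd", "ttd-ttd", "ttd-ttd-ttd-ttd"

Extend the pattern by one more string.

Every step duplicates the string with '-' between the halves.
Doubling ttd-ttd-ttd-ttd with '-' between the halves:

ttd-ttd-ttd-ttd-ttd-ttd-ttd-ttd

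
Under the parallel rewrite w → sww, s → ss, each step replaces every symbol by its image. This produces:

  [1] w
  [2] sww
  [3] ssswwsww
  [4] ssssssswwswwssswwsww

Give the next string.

Replace each of the 20 characters of ssssssswwswwssswwsww in place — ss ss ss ss ss ss ss sww sww ss sww sww ss ss ss sww sww ss sww sww — and concatenate.

ssssssssssssssswwswwssswwswwssssssswwswwssswwsww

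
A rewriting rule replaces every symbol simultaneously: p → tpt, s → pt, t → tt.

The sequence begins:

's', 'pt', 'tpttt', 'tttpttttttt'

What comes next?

Apply φ to tttpttttttt symbol by symbol: t→tt, t→tt, t→tt, p→tpt, t→tt, t→tt, t→tt, t→tt, t→tt, t→tt, t→tt; joined: tt tt tt tpt tt tt tt tt tt tt tt.

tttttttpttttttttttttttt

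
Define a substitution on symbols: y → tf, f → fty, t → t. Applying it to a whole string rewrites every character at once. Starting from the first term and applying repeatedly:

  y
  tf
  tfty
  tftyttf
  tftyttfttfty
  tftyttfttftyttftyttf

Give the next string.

φ(tftyttfttftyttftyttf) expands symbol-by-symbol to t fty t tf t t fty t t fty t tf t t fty t tf t t fty; joining the 20 pieces gives the next term.

tftyttfttftyttftyttfttftyttfttfty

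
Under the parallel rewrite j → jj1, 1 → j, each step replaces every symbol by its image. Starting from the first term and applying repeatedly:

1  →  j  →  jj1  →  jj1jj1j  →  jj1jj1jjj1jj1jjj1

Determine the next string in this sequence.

jj1jj1jjj1jj1jjj1jj1jj1jjj1jj1jjj1jj1jj1j

Applying the rule to each of the 17 symbols of jj1jj1jjj1jj1jjj1 gives the pieces jj1 jj1 j jj1 jj1 j jj1 jj1 jj1 j jj1 jj1 j jj1 jj1 jj1 j, which concatenate to the answer.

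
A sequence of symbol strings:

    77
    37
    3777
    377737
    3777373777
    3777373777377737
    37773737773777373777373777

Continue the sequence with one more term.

This is a Fibonacci-style word recurrence s(k) = s(k−1)·s(k−2): e.g. 37·77 = 3777.
The next term joins 37773737773777373777373777 and 3777373777377737.

377737377737773737773737773777373777377737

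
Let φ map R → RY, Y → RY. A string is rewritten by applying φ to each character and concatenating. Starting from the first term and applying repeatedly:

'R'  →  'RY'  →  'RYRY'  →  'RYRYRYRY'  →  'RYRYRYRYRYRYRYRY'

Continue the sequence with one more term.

Replace each of the 16 characters of RYRYRYRYRYRYRYRY in place — RY RY RY RY RY RY RY RY RY RY RY RY RY RY RY RY — and concatenate.

RYRYRYRYRYRYRYRYRYRYRYRYRYRYRYRY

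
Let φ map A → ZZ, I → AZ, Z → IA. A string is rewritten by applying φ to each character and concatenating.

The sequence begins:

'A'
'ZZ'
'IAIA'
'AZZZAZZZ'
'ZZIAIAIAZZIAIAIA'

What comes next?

φ(ZZIAIAIAZZIAIAIA) expands symbol-by-symbol to IA IA AZ ZZ AZ ZZ AZ ZZ IA IA AZ ZZ AZ ZZ AZ ZZ; joining the 16 pieces gives the next term.

IAIAAZZZAZZZAZZZIAIAAZZZAZZZAZZZ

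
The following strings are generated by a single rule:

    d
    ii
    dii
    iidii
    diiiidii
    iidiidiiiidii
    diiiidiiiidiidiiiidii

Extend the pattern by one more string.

This is a Fibonacci-style word recurrence s(k) = s(k−2)·s(k−1): e.g. d·ii = dii.
So term 8 is iidiidiiiidii·diiiidiiiidiidiiiidii.

iidiidiiiidiidiiiidiiiidiidiiiidii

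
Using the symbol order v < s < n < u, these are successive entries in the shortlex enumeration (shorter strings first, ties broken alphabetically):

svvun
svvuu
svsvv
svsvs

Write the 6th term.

Stepping forward 2 times from svsvs: svsvs → svsvn, then the target.

svsvu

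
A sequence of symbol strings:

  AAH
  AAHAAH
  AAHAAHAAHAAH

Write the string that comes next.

AAHAAHAAHAAHAAHAAHAAHAAH

Every step duplicates the string.
So the next term is two copies of AAHAAHAAHAAH.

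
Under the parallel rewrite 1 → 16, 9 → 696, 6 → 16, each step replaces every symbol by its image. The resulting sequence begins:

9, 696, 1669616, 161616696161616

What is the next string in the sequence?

Rewriting the 15 symbols of 161616696161616 one by one yields 16 16 16 16 16 16 16 696 16 16 16 16 16 16 16; concatenated:

1616161616161669616161616161616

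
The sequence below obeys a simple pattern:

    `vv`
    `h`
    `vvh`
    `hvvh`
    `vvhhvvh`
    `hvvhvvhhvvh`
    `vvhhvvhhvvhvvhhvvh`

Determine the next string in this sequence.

hvvhvvhhvvhvvhhvvhhvvhvvhhvvh

This is a Fibonacci-style word recurrence s(k) = s(k−2)·s(k−1): e.g. vv·h = vvh.
The next term joins hvvhvvhhvvh and vvhhvvhhvvhvvhhvvh.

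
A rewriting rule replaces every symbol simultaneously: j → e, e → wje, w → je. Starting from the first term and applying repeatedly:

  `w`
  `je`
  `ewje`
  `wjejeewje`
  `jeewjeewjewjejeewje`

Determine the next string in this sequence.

Replace each of the 19 characters of jeewjeewjewjejeewje in place — e wje wje je e wje wje je e wje je e wje e wje wje je e wje — and concatenate.

ewjewjejeewjewjejeewjejeewjeewjewjejeewje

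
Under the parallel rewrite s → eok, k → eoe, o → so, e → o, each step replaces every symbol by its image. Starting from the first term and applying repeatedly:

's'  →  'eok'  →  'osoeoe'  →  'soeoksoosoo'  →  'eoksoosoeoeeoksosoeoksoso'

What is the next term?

osoeoeeoksosoeoksoosooosoeoeeoksoeoksoosoeoeeoksoeokso

φ(eoksoosoeoeeoksosoeoksoso) expands symbol-by-symbol to o so eoe eok so so eok so o so o o so eoe eok so eok so o so eoe eok so eok so; joining the 25 pieces gives the next term.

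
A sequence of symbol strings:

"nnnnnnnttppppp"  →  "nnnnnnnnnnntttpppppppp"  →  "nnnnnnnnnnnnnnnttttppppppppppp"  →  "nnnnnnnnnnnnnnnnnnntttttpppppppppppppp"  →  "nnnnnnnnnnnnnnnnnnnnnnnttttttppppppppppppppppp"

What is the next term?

nnnnnnnnnnnnnnnnnnnnnnnnnnntttttttpppppppppppppppppppp

Reading off run lengths: n runs 7, 11, 15, 19, 23; t runs 2, 3, 4, 5, 6; p runs 5, 8, 11, 14, 17 — each is linear in n (n = 1, 2, …).
At n = 6 the blocks have lengths 27, 7, 20.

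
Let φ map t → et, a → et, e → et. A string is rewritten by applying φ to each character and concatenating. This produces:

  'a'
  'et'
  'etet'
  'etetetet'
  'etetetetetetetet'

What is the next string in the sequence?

Replace each of the 16 characters of etetetetetetetet in place — et et et et et et et et et et et et et et et et — and concatenate.

etetetetetetetetetetetetetetetet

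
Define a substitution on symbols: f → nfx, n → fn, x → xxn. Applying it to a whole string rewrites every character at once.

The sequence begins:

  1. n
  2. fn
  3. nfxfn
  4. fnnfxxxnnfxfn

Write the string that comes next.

Applying the rule to each of the 13 symbols of fnnfxxxnnfxfn gives the pieces nfx fn fn nfx xxn xxn xxn fn fn nfx xxn nfx fn, which concatenate to the answer.

nfxfnfnnfxxxnxxnxxnfnfnnfxxxnnfxfn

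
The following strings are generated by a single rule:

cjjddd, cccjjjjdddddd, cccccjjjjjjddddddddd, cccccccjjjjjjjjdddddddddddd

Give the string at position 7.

Term n consists of 2n-1 c's, followed by 2n j's, followed by 3n d's (n = 1, 2, …).
Setting n = 7 gives 13, 14, 21 characters in each block.

cccccccccccccjjjjjjjjjjjjjjddddddddddddddddddddd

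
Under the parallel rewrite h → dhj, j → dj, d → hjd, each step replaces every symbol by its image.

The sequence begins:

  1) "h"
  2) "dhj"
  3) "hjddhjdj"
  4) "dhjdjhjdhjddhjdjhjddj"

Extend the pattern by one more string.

Replace each of the 21 characters of dhjdjhjdhjddhjdjhjddj in place — hjd dhj dj hjd dj dhj dj hjd dhj dj hjd hjd dhj dj hjd dj dhj dj hjd hjd dj — and concatenate.

hjddhjdjhjddjdhjdjhjddhjdjhjdhjddhjdjhjddjdhjdjhjdhjddj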